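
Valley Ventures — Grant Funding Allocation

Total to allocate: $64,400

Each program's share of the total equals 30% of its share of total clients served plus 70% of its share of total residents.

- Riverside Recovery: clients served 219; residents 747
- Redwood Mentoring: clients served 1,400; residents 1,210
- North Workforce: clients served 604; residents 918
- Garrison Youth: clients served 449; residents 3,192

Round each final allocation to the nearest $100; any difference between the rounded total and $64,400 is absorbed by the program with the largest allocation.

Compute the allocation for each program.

Totals — clients served 2,672, residents 6,067.
Blended shares (30% clients served + 70% residents): Riverside Recovery 0.1108; Redwood Mentoring 0.2968; North Workforce 0.1737; Garrison Youth 0.4187.
Raw shares: Riverside Recovery 7,133.97; Redwood Mentoring 19,113.49; North Workforce 11,188.32; Garrison Youth 26,964.22.
After rounding ($100): Riverside Recovery $7,100; Redwood Mentoring $19,100; North Workforce $11,200; Garrison Youth $27,000. Sum = $64,400.
Rounded total matches; no reconciliation needed.

Riverside Recovery: $7,100; Redwood Mentoring: $19,100; North Workforce: $11,200; Garrison Youth: $27,000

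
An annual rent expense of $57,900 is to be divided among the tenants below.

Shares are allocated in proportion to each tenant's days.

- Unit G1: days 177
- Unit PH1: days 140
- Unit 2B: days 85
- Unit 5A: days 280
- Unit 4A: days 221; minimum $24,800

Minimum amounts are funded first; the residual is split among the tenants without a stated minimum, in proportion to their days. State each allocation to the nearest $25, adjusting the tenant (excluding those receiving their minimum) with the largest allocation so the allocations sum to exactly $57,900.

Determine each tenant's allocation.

Guaranteed amounts: Unit 4A $24,800. Balance $33,100.
Balance split over remaining days 682: Unit G1 8,590.47 → $8,600; Unit PH1 6,794.72 → $6,800; Unit 2B 4,125.37 → $4,125; Unit 5A 13,589.44 → $13,600.
Rounding difference −$25 applied to Unit 5A → $13,575.

Unit G1: $8,600 · Unit PH1: $6,800 · Unit 2B: $4,125 · Unit 5A: $13,575 · Unit 4A: $24,800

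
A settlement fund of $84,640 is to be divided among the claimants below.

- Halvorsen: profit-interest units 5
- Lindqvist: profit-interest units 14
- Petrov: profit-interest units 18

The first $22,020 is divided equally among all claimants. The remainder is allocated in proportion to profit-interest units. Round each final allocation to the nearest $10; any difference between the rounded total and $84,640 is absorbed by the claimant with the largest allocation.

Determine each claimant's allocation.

Halvorsen: $15,800 | Lindqvist: $31,030 | Petrov: $37,810

First tranche $22,020 split equally: $7,340 each.
Remainder $62,620 by profit-interest units (total 37): Halvorsen 8,462.16 → $8,460; Lindqvist 23,694.05 → $23,690; Petrov 30,463.78 → $30,460.
Rounding difference +$10 on remainder applied to Petrov.
Totals: Halvorsen $7,340 + $8,460 = $15,800; Lindqvist $7,340 + $23,690 = $31,030; Petrov $7,340 + $30,470 = $37,810.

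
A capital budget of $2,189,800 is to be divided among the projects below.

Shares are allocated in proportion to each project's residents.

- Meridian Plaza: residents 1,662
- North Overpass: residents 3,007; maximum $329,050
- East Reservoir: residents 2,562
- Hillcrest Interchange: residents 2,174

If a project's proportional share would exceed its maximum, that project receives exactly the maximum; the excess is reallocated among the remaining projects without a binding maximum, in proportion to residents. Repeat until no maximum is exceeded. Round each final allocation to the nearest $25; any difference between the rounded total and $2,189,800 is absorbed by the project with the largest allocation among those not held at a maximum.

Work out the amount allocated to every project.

Meridian Plaza: $483,375; North Overpass: $329,050; East Reservoir: $745,100; Hillcrest Interchange: $632,275

Residents total: 9,405.
Pro-rata shares before constraints: Meridian Plaza 386,969.44; North Overpass 700,130.63; East Reservoir 596,519.68; Hillcrest Interchange 506,180.24.
Cap binds for North Overpass ($329,050); remaining pool $1,860,750 reallocated over remaining residents 6,398.
Shares after redistribution: Meridian Plaza 483,364.57 → $483,375; East Reservoir 745,114.33 → $745,125; Hillcrest Interchange 632,271.10 → $632,275.
Rounding difference −$25 applied to East Reservoir → $745,100.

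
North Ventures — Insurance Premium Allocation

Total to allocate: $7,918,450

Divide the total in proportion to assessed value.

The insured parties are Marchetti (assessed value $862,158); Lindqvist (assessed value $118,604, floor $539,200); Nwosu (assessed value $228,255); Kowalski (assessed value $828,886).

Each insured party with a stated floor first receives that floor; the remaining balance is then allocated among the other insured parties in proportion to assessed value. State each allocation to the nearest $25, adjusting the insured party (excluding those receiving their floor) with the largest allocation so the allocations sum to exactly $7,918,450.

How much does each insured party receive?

Guaranteed amounts: Lindqvist $539,200. Residual $7,379,250.
Residual split over remaining assessed value 1,919,299: Marchetti 3,314,793.28 → $3,314,800; Nwosu 877,586.40 → $877,575; Kowalski 3,186,870.32 → $3,186,875.

Marchetti: $3,314,800 | Lindqvist: $539,200 | Nwosu: $877,575 | Kowalski: $3,186,875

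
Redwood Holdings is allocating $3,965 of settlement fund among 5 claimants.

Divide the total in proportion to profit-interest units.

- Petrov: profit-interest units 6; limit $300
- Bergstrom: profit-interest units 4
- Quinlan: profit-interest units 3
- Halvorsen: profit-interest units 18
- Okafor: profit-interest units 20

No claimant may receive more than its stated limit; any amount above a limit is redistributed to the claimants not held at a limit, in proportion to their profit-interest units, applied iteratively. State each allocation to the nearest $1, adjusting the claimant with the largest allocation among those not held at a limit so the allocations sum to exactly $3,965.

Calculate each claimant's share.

Petrov: $300; Bergstrom: $326; Quinlan: $244; Halvorsen: $1,466; Okafor: $1,629

Sum of profit-interest units: 51.
Proportional shares (ignoring caps): Petrov 466.47; Bergstrom 310.98; Quinlan 233.24; Halvorsen 1,399.41; Okafor 1,554.90.
Cap binds for Petrov ($300); remaining pool $3,665 reallocated over remaining profit-interest units 45.
Shares after redistribution: Bergstrom 325.78 → $326; Quinlan 244.33 → $244; Halvorsen 1,466.00 → $1,466; Okafor 1,628.89 → $1,629.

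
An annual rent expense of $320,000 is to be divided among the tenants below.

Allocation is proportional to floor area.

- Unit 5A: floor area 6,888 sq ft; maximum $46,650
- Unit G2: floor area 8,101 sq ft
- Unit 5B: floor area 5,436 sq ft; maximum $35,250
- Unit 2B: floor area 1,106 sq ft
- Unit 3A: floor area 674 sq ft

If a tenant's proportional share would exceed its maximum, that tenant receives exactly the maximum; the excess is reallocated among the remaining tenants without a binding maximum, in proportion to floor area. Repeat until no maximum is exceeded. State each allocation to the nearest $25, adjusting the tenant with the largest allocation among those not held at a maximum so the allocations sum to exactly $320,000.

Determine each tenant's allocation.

Floor area total: 22,205.
Pro-rata shares before constraints: Unit 5A 99,264.13; Unit G2 116,744.88; Unit 5B 78,339.11; Unit 2B 15,938.75; Unit 3A 9,713.13.
Held at cap: Unit 5A ($46,650), Unit 5B ($35,250); residual $238,100 reallocated over remaining floor area 9,881.
Redistributed shares: Unit G2 195,207.78 → $195,200; Unit 2B 26,651.01 → $26,650; Unit 3A 16,241.21 → $16,250.

Unit 5A: $46,650; Unit G2: $195,200; Unit 5B: $35,250; Unit 2B: $26,650; Unit 3A: $16,250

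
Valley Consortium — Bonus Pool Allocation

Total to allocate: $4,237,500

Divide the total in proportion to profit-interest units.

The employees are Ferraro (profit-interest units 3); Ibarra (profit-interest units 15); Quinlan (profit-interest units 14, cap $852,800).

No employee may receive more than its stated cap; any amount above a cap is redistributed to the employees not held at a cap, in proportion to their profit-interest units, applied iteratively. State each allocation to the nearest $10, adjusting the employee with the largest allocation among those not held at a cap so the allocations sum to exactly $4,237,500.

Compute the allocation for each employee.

Sum of profit-interest units: 32.
Unconstrained shares: Ferraro 397,265.62; Ibarra 1,986,328.12; Quinlan 1,853,906.25.
Capped: Quinlan ($852,800); residual $3,384,700 reallocated over remaining profit-interest units 18.
Redistributed shares: Ferraro 564,116.67 → $564,120; Ibarra 2,820,583.33 → $2,820,580.

Ferraro: $564,120 · Ibarra: $2,820,580 · Quinlan: $852,800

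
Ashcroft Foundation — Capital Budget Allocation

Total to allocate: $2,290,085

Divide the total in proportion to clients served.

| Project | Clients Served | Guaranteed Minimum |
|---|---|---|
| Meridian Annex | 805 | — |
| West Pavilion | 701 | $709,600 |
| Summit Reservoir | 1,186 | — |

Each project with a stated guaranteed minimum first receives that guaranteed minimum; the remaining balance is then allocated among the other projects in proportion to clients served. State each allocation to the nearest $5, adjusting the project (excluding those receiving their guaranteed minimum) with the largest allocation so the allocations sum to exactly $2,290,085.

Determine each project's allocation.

Meridian Annex: $639,020; West Pavilion: $709,600; Summit Reservoir: $941,465

Fund the minimums — West Pavilion $709,600. Residual $1,580,485.
Residual split over remaining clients served 1,991: Meridian Annex 639,020.81 → $639,020; Summit Reservoir 941,464.19 → $941,465.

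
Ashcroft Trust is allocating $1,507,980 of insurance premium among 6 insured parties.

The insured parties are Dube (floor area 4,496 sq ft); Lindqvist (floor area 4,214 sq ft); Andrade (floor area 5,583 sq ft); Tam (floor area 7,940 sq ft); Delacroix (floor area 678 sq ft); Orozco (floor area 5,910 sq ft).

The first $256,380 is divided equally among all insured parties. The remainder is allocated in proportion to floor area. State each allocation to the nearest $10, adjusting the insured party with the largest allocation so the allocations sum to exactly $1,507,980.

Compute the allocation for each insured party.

Equal tier: $256,380 ÷ 6 = $42,730 apiece.
Remainder $1,251,600 by floor area (total 28,821): Dube 195,246.30 → $195,250; Lindqvist 182,999.98 → $183,000; Andrade 242,451.09 → $242,450; Tam 344,807.74 → $344,810; Delacroix 29,443.28 → $29,440; Orozco 256,651.61 → $256,650.
Totals: Dube $42,730 + $195,250 = $237,980; Lindqvist $42,730 + $183,000 = $225,730; Andrade $42,730 + $242,450 = $285,180; Tam $42,730 + $344,810 = $387,540; Delacroix $42,730 + $29,440 = $72,170; Orozco $42,730 + $256,650 = $299,380.

Dube: $237,980 | Lindqvist: $225,730 | Andrade: $285,180 | Tam: $387,540 | Delacroix: $72,170 | Orozco: $299,380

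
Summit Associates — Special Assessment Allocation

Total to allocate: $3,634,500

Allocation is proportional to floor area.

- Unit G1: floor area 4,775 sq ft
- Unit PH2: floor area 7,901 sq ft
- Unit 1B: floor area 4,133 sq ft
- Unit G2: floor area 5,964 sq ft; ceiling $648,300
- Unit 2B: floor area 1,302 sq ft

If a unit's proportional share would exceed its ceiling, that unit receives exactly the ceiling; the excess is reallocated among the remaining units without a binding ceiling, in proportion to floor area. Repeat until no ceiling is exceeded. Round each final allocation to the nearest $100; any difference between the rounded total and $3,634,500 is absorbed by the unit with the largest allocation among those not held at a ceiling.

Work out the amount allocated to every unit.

Floor area total: 24,075.
Unconstrained shares: Unit G1 720,861.37; Unit PH2 1,192,780.25; Unit 1B 623,941.37; Unit G2 900,359.63; Unit 2B 196,557.38.
Held at cap: Unit G2 ($648,300); remaining pool $2,986,200 reallocated over remaining floor area 18,111.
Remaining shares: Unit G1 787,317.38 → $787,300; Unit PH2 1,302,742.32 → $1,302,700; Unit 1B 681,462.35 → $681,500; Unit 2B 214,677.95 → $214,700.

Unit G1: $787,300; Unit PH2: $1,302,700; Unit 1B: $681,500; Unit G2: $648,300; Unit 2B: $214,700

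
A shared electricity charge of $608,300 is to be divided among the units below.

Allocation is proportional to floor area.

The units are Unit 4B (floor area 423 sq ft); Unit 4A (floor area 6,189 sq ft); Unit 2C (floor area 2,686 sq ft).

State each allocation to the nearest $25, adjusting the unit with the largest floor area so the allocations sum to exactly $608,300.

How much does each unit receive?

Unit 4B: $27,675; Unit 4A: $404,900; Unit 2C: $175,725

Sum of floor area: 423 + 6,189 + 2,686 = 9,298.
Proportional shares: Unit 4B 27,673.79; Unit 4A 404,900.91; Unit 2C 175,725.30.
Rounded to nearest $25: Unit 4B $27,675; Unit 4A $404,900; Unit 2C $175,725. Sum = $608,300.
Rounded total matches; no reconciliation needed.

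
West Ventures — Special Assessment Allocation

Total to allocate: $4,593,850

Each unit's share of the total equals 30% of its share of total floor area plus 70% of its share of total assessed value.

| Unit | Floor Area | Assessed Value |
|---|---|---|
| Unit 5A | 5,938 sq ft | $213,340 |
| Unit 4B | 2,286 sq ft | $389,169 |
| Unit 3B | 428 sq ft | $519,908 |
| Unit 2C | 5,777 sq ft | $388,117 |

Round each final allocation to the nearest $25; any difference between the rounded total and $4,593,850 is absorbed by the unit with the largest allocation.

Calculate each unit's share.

Totals — floor area 14,429, assessed value 1,510,534.
Blended shares (30% floor area + 70% assessed value): Unit 5A 0.2223; Unit 4B 0.2279; Unit 3B 0.2498; Unit 2C 0.3000.
Pro-rata amounts: Unit 5A 1,021,323.45; Unit 4B 1,046,823.45; Unit 3B 1,147,683.82; Unit 2C 1,378,019.28.
At nearest $25: Unit 5A $1,021,325; Unit 4B $1,046,825; Unit 3B $1,147,675; Unit 2C $1,378,025. Sum = $4,593,850.
Rounded total matches; no reconciliation needed.

Unit 5A: $1,021,325 · Unit 4B: $1,046,825 · Unit 3B: $1,147,675 · Unit 2C: $1,378,025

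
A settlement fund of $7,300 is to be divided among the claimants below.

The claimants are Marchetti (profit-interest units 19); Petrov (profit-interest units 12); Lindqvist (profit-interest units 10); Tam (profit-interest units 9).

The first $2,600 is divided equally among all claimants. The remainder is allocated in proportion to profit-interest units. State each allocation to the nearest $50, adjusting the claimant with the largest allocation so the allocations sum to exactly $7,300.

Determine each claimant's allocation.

First tranche $2,600 split equally: $650 each.
Remainder $4,700 by profit-interest units (total 50): Marchetti 1,786.00 → $1,800; Petrov 1,128.00 → $1,150; Lindqvist 940.00 → $950; Tam 846.00 → $850.
Rounding difference −$50 on remainder applied to Marchetti.
Totals: Marchetti $650 + $1,750 = $2,400; Petrov $650 + $1,150 = $1,800; Lindqvist $650 + $950 = $1,600; Tam $650 + $850 = $1,500.

Marchetti: $2,400 · Petrov: $1,800 · Lindqvist: $1,600 · Tam: $1,500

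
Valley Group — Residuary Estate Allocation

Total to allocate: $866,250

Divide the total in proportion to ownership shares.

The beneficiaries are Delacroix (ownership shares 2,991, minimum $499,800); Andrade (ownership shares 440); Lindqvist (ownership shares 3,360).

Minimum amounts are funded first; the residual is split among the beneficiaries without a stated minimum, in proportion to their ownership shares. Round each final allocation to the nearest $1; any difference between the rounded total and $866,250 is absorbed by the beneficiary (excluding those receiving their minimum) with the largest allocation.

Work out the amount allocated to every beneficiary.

Delacroix: $499,800 | Andrade: $42,431 | Lindqvist: $324,019

Guaranteed amounts: Delacroix $499,800. Balance $366,450.
Balance split over remaining ownership shares 3,800: Andrade 42,431.05 → $42,431; Lindqvist 324,018.95 → $324,019.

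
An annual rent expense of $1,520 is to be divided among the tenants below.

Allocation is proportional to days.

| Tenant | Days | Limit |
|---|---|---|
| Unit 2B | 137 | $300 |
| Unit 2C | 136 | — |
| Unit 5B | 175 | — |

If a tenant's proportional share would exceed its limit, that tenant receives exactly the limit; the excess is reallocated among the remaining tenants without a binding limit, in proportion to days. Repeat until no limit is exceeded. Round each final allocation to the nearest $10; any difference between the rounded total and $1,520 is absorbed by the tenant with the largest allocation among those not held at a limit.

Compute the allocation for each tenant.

Unit 2B: $300; Unit 2C: $530; Unit 5B: $690

Total days = 448.
Unconstrained shares: Unit 2B 464.82; Unit 2C 461.43; Unit 5B 593.75.
Cap binds for Unit 2B ($300); residual $1,220 reallocated over remaining days 311.
Shares after redistribution: Unit 2C 533.50 → $530; Unit 5B 686.50 → $690.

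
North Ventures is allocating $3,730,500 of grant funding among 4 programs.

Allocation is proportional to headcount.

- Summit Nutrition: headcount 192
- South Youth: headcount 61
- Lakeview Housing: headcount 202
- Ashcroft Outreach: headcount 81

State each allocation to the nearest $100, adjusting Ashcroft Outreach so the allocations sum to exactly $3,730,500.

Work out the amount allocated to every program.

Combined headcount = 536.
Raw shares: Summit Nutrition 192/536 × $3,730,500 = 1,336,298.51; South Youth 61/536 × $3,730,500 = 424,553.17; Lakeview Housing 202/536 × $3,730,500 = 1,405,897.39; Ashcroft Outreach 81/536 × $3,730,500 = 563,750.93.
Rounded to nearest $100: Summit Nutrition $1,336,300; South Youth $424,600; Lakeview Housing $1,405,900; Ashcroft Outreach $563,800. Sum = $3,730,600.
Difference $3,730,500 − $3,730,600 = −$100 applied to Ashcroft Outreach: Ashcroft Outreach becomes $563,700.

Summit Nutrition: $1,336,300 · South Youth: $424,600 · Lakeview Housing: $1,405,900 · Ashcroft Outreach: $563,700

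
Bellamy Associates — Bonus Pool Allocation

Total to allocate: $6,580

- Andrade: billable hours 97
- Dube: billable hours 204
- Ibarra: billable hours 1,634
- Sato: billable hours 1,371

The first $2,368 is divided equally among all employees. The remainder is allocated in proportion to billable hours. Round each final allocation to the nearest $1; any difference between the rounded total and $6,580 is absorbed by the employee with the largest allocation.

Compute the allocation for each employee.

Equal tier: $2,368 ÷ 4 = $592 apiece.
Remainder $4,212 by billable hours (total 3,306): Andrade 123.58 → $124; Dube 259.91 → $260; Ibarra 2,081.79 → $2,082; Sato 1,746.72 → $1,747.
Rounding difference −$1 on remainder applied to Ibarra.
Totals: Andrade $592 + $124 = $716; Dube $592 + $260 = $852; Ibarra $592 + $2,081 = $2,673; Sato $592 + $1,747 = $2,339.

Andrade: $716; Dube: $852; Ibarra: $2,673; Sato: $2,339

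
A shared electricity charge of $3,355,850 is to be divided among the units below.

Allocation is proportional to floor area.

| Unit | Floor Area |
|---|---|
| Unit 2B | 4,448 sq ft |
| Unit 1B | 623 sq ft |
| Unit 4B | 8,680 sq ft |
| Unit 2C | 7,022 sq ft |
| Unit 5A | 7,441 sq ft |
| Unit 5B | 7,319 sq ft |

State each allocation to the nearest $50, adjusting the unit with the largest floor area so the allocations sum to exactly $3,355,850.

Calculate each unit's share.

Sum of floor area: 4,448 + 623 + 8,680 + 7,022 + 7,441 + 7,319 = 35,533.
Pro-rata amounts: Unit 2B 420,083.33; Unit 1B 58,838.11; Unit 4B 819,766.92; Unit 2C 663,180.11; Unit 5A 702,751.80; Unit 5B 691,229.73.
After rounding ($50): Unit 2B $420,100; Unit 1B $58,850; Unit 4B $819,750; Unit 2C $663,200; Unit 5A $702,750; Unit 5B $691,250. Sum = $3,355,900.
Difference $3,355,850 − $3,355,900 = −$50 applied to largest floor area (Unit 4B): Unit 4B becomes $819,700.

Unit 2B: $420,100; Unit 1B: $58,850; Unit 4B: $819,700; Unit 2C: $663,200; Unit 5A: $702,750; Unit 5B: $691,250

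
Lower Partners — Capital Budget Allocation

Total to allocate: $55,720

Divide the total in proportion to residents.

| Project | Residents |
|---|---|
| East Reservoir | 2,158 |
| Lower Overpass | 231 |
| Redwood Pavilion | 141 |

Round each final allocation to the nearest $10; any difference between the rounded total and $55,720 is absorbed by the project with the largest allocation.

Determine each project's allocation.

East Reservoir: $47,520 | Lower Overpass: $5,090 | Redwood Pavilion: $3,110

Sum of residents: 2,530.
Pro-rata amounts: East Reservoir 2,158/2,530 × $55,720 = 47,527.18; Lower Overpass 231/2,530 × $55,720 = 5,087.48; Redwood Pavilion 141/2,530 × $55,720 = 3,105.34.
Rounded to nearest $10: East Reservoir $47,530; Lower Overpass $5,090; Redwood Pavilion $3,110. Sum = $55,730.
Difference $55,720 − $55,730 = −$10 applied to largest allocation (East Reservoir): East Reservoir becomes $47,520.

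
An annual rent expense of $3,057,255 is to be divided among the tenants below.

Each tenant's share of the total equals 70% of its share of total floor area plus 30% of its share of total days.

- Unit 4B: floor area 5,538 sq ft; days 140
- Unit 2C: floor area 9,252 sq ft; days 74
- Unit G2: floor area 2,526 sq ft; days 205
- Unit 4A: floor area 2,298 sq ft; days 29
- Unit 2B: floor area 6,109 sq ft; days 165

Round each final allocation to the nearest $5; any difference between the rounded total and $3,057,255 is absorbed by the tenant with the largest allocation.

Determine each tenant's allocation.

Unit 4B: $670,215 · Unit 2C: $880,460 · Unit G2: $516,880 · Unit 4A: $234,575 · Unit 2B: $755,125

Totals — floor area 25,723, days 613.
Combined weights (70% floor area + 30% days): Unit 4B 0.2192; Unit 2C 0.2880; Unit G2 0.1691; Unit 4A 0.0767; Unit 2B 0.2470.
Raw shares: Unit 4B 670,214.78; Unit 2C 880,458.90; Unit G2 516,878.80; Unit 4A 234,576.97; Unit 2B 755,125.55.
Rounded to nearest $5: Unit 4B $670,215; Unit 2C $880,460; Unit G2 $516,880; Unit 4A $234,575; Unit 2B $755,125. Sum = $3,057,255.
Rounded total matches; no reconciliation needed.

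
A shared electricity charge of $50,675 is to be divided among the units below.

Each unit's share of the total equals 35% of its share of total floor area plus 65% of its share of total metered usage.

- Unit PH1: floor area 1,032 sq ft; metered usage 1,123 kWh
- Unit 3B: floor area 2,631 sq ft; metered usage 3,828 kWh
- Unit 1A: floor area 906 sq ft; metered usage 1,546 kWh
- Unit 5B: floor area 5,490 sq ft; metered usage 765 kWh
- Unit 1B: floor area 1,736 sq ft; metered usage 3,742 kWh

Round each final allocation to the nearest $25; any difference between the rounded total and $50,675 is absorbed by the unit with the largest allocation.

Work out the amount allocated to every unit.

Unit PH1: $4,925 · Unit 3B: $15,400 · Unit 1A: $6,000 · Unit 5B: $10,550 · Unit 1B: $13,800

Floor area total 11,795; metered usage total 11,004.
Composite weights (35% floor area + 65% metered usage): Unit PH1 0.0970; Unit 3B 0.3042; Unit 1A 0.1182; Unit 5B 0.2081; Unit 1B 0.2726.
Raw shares: Unit PH1 4,913.35; Unit 3B 15,414.78; Unit 1A 5,990.07; Unit 5B 10,545.27; Unit 1B 13,811.53.
At nearest $25: Unit PH1 $4,925; Unit 3B $15,425; Unit 1A $6,000; Unit 5B $10,550; Unit 1B $13,800. Sum = $50,700.
Difference $50,675 − $50,700 = −$25 applied to largest allocation (Unit 3B): Unit 3B becomes $15,400.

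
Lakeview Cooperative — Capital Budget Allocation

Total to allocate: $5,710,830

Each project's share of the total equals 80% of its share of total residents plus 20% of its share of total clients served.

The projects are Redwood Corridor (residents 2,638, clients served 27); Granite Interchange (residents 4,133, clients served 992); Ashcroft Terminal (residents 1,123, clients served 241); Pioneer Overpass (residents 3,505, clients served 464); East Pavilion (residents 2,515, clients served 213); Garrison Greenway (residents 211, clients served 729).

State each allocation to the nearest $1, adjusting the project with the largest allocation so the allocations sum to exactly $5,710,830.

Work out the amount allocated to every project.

Redwood Corridor: $864,816 · Granite Interchange: $1,761,791 · Ashcroft Terminal: $466,478 · Pioneer Overpass: $1,332,462 · East Pavilion: $904,718 · Garrison Greenway: $380,565

Totals — residents 14,125, clients served 2,666.
Blended shares (80% residents + 20% clients served): Redwood Corridor 0.1514; Granite Interchange 0.3085; Ashcroft Terminal 0.0817; Pioneer Overpass 0.2333; East Pavilion 0.1584; Garrison Greenway 0.0666.
Proportional shares: Redwood Corridor 864,815.86; Granite Interchange 1,761,791.17; Ashcroft Terminal 466,478.07; Pioneer Overpass 1,332,462.14; East Pavilion 904,718.10; Garrison Greenway 380,564.66.
After rounding ($1): Redwood Corridor $864,816; Granite Interchange $1,761,791; Ashcroft Terminal $466,478; Pioneer Overpass $1,332,462; East Pavilion $904,718; Garrison Greenway $380,565. Sum = $5,710,830.
No rounding difference to absorb.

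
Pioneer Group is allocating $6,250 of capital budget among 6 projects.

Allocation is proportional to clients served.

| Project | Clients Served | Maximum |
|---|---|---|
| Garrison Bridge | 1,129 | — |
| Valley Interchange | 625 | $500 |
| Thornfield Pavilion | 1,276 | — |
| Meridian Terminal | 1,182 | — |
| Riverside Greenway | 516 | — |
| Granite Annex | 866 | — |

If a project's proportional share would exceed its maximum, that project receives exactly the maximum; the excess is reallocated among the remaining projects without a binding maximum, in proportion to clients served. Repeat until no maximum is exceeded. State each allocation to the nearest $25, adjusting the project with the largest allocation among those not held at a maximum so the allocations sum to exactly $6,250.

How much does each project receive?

Garrison Bridge: $1,300 · Valley Interchange: $500 · Thornfield Pavilion: $1,475 · Meridian Terminal: $1,375 · Riverside Greenway: $600 · Granite Annex: $1,000

Total clients served = 5,594.
Proportional shares (ignoring caps): Garrison Bridge 1,261.40; Valley Interchange 698.29; Thornfield Pavilion 1,425.63; Meridian Terminal 1,320.61; Riverside Greenway 576.51; Granite Annex 967.55.
Cap binds for Valley Interchange ($500); remaining pool $5,750 reallocated over remaining clients served 4,969.
Shares after redistribution: Garrison Bridge 1,306.45 → $1,300; Thornfield Pavilion 1,476.55 → $1,475; Meridian Terminal 1,367.78 → $1,375; Riverside Greenway 597.10 → $600; Granite Annex 1,002.11 → $1,000.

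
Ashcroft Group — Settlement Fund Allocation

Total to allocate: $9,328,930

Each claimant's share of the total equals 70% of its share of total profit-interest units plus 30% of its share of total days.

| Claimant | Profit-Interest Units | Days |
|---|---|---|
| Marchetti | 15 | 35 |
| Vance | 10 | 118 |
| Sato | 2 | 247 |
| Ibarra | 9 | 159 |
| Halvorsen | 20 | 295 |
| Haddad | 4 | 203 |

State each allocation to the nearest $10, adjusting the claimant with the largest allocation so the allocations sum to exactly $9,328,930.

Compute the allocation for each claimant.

Marchetti: $1,725,230 | Vance: $1,400,810 | Sato: $871,670 | Ibarra: $1,400,530 | Halvorsen: $2,957,850 | Haddad: $972,840

Totals — profit-interest units 60, days 1,057.
Blended shares (70% profit-interest units + 30% days): Marchetti 0.1849; Vance 0.1502; Sato 0.0934; Ibarra 0.1501; Halvorsen 0.3171; Haddad 0.1043.
Unrounded shares: Marchetti 1,725,234.24; Vance 1,400,810.48; Sato 871,670.98; Ibarra 1,400,530.99; Halvorsen 2,957,838.61; Haddad 972,844.71.
Rounded to nearest $10: Marchetti $1,725,230; Vance $1,400,810; Sato $871,670; Ibarra $1,400,530; Halvorsen $2,957,840; Haddad $972,840. Sum = $9,328,920.
Difference $9,328,930 − $9,328,920 = +$10 applied to largest allocation (Halvorsen): Halvorsen becomes $2,957,850.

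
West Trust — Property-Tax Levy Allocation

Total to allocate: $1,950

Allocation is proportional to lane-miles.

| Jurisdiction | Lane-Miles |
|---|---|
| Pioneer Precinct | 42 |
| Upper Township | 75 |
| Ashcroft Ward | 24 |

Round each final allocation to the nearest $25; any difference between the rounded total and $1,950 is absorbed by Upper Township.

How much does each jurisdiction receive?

Sum of lane-miles: 141.
Proportional shares: Pioneer Precinct 42/141 × $1,950 = 580.85; Upper Township 75/141 × $1,950 = 1,037.23; Ashcroft Ward 24/141 × $1,950 = 331.91.
Rounded to nearest $25: Pioneer Precinct $575; Upper Township $1,025; Ashcroft Ward $325. Sum = $1,925.
Difference $1,950 − $1,925 = +$25 applied to Upper Township: Upper Township becomes $1,050.

Pioneer Precinct: $575; Upper Township: $1,050; Ashcroft Ward: $325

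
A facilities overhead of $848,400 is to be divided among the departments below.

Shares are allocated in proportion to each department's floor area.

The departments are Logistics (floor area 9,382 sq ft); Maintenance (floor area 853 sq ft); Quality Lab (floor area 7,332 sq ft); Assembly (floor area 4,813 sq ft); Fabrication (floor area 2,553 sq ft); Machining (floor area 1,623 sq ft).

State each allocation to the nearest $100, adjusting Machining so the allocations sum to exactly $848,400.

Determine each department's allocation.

Total floor area = 26,556.
Unrounded shares: Logistics 9,382/26,556 × $848,400 = 299,732.22; Maintenance 853/26,556 × $848,400 = 27,251.29; Quality Lab 7,332/26,556 × $848,400 = 234,239.67; Assembly 4,813/26,556 × $848,400 = 153,763.71; Fabrication 2,553/26,556 × $848,400 = 81,562.18; Machining 1,623/26,556 × $848,400 = 51,850.93.
After rounding ($100): Logistics $299,700; Maintenance $27,300; Quality Lab $234,200; Assembly $153,800; Fabrication $81,600; Machining $51,900. Sum = $848,500.
Difference $848,400 − $848,500 = −$100 applied to Machining: Machining becomes $51,800.

Logistics: $299,700 · Maintenance: $27,300 · Quality Lab: $234,200 · Assembly: $153,800 · Fabrication: $81,600 · Machining: $51,800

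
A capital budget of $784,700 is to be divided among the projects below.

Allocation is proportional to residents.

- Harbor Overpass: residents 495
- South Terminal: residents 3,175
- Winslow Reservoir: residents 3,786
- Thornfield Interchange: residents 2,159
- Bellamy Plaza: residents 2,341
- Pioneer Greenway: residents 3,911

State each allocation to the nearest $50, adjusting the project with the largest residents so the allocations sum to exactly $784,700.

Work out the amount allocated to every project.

Harbor Overpass: $24,500 | South Terminal: $157,000 | Winslow Reservoir: $187,250 | Thornfield Interchange: $106,750 | Bellamy Plaza: $115,750 | Pioneer Greenway: $193,450

Total residents = 15,867.
Raw shares: Harbor Overpass 495/15,867 × $784,700 = 24,480.15; South Terminal 3,175/15,867 × $784,700 = 157,019.13; Winslow Reservoir 3,786/15,867 × $784,700 = 187,236.04; Thornfield Interchange 2,159/15,867 × $784,700 = 106,773.01; Bellamy Plaza 2,341/15,867 × $784,700 = 115,773.79; Pioneer Greenway 3,911/15,867 × $784,700 = 193,417.89.
Rounded to nearest $50: Harbor Overpass $24,500; South Terminal $157,000; Winslow Reservoir $187,250; Thornfield Interchange $106,750; Bellamy Plaza $115,750; Pioneer Greenway $193,400. Sum = $784,650.
Difference $784,700 − $784,650 = +$50 applied to largest residents (Pioneer Greenway): Pioneer Greenway becomes $193,450.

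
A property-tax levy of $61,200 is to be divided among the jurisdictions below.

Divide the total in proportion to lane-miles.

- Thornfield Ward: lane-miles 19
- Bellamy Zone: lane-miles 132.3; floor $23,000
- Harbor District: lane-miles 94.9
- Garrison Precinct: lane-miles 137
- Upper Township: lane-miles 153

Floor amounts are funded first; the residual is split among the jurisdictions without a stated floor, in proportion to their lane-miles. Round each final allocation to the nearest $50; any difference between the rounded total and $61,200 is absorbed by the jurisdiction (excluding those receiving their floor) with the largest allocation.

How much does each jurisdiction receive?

Thornfield Ward: $1,800 · Bellamy Zone: $23,000 · Harbor District: $9,000 · Garrison Precinct: $12,950 · Upper Township: $14,450

Fund the minimums — Bellamy Zone $23,000. Remaining pool $38,200.
Remaining pool split over remaining lane-miles 403.9: Thornfield Ward 1,796.98 → $1,800; Harbor District 8,975.44 → $9,000; Garrison Precinct 12,957.17 → $12,950; Upper Township 14,470.41 → $14,450.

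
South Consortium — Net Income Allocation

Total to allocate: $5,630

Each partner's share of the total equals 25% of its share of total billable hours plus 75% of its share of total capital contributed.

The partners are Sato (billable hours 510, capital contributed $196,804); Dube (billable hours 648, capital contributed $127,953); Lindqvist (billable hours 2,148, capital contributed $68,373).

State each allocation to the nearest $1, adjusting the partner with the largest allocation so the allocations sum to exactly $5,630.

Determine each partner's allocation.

Sato: $2,331 | Dube: $1,650 | Lindqvist: $1,649

Billable hours total 3,306; capital contributed total 393,130.
Blended shares (25% billable hours + 75% capital contributed): Sato 0.4140; Dube 0.2931; Lindqvist 0.2929.
Unrounded shares: Sato 2,330.94; Dube 1,650.19; Lindqvist 1,648.87.
Rounded to nearest $1: Sato $2,331; Dube $1,650; Lindqvist $1,649. Sum = $5,630.
Rounded total matches; no reconciliation needed.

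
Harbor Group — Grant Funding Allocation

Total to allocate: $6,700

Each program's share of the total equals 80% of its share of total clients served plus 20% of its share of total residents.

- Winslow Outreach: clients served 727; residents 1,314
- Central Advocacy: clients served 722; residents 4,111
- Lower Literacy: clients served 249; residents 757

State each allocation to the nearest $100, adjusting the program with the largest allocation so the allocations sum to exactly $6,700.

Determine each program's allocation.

Totals — clients served 1,698, residents 6,182.
Composite weights (80% clients served + 20% residents): Winslow Outreach 0.3850; Central Advocacy 0.4732; Lower Literacy 0.1418.
Raw shares: Winslow Outreach 2,579.71; Central Advocacy 3,170.20; Lower Literacy 950.09.
Rounded to nearest $100: Winslow Outreach $2,600; Central Advocacy $3,200; Lower Literacy $1,000. Sum = $6,800.
Difference $6,700 − $6,800 = −$100 applied to largest allocation (Central Advocacy): Central Advocacy becomes $3,100.

Winslow Outreach: $2,600; Central Advocacy: $3,100; Lower Literacy: $1,000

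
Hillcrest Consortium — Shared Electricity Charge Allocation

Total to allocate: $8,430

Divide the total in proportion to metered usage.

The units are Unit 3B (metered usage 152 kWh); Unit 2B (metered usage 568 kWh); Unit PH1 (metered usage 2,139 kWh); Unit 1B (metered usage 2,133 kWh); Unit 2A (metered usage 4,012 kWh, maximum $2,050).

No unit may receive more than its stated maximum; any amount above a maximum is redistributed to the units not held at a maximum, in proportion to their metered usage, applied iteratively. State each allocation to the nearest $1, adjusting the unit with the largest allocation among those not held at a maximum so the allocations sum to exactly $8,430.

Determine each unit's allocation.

Unit 3B: $194 | Unit 2B: $726 | Unit PH1: $2,734 | Unit 1B: $2,726 | Unit 2A: $2,050

Combined metered usage = 9,004.
Pro-rata shares before constraints: Unit 3B 142.31; Unit 2B 531.79; Unit PH1 2,002.64; Unit 1B 1,997.02; Unit 2A 3,756.24.
Capped: Unit 2A ($2,050); remaining pool $6,380 reallocated over remaining metered usage 4,992.
Redistributed shares: Unit 3B 194.26 → $194; Unit 2B 725.93 → $726; Unit PH1 2,733.74 → $2,734; Unit 1B 2,726.07 → $2,726.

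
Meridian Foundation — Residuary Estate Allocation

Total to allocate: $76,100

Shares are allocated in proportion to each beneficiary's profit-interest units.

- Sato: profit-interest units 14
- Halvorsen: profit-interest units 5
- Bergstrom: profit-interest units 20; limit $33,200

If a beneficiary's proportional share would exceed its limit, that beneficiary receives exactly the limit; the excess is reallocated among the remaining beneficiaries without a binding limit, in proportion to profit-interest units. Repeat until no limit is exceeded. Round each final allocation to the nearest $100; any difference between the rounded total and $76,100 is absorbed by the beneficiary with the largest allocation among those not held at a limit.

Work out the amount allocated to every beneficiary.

Combined profit-interest units = 39.
Unconstrained shares: Sato 27,317.95; Halvorsen 9,756.41; Bergstrom 39,025.64.
Capped: Bergstrom ($33,200); residual $42,900 reallocated over remaining profit-interest units 19.
Shares after redistribution: Sato 31,610.53 → $31,600; Halvorsen 11,289.47 → $11,300.

Sato: $31,600; Halvorsen: $11,300; Bergstrom: $33,200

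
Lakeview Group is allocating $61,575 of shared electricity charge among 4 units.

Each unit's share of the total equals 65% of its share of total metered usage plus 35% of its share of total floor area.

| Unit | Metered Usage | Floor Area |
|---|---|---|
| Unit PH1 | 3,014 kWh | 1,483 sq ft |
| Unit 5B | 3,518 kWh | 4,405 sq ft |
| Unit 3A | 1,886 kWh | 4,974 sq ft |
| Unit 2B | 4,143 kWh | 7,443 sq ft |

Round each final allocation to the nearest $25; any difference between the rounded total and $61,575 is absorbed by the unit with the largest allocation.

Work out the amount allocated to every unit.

Totals — metered usage 12,561, floor area 18,305.
Combined weights (65% metered usage + 35% floor area): Unit PH1 0.1843; Unit 5B 0.2663; Unit 3A 0.1927; Unit 2B 0.3567.
Proportional shares: Unit PH1 11,349.66; Unit 5B 16,395.77; Unit 3A 11,865.56; Unit 2B 21,964.01.
Rounded to nearest $25: Unit PH1 $11,350; Unit 5B $16,400; Unit 3A $11,875; Unit 2B $21,975. Sum = $61,600.
Difference $61,575 − $61,600 = −$25 applied to largest allocation (Unit 2B): Unit 2B becomes $21,950.

Unit PH1: $11,350 · Unit 5B: $16,400 · Unit 3A: $11,875 · Unit 2B: $21,950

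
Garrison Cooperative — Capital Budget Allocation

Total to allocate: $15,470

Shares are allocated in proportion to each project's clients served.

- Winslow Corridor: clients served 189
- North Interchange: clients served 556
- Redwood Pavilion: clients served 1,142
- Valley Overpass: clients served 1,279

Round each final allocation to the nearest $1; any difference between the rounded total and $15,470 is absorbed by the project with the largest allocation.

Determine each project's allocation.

Winslow Corridor: $924 | North Interchange: $2,717 | Redwood Pavilion: $5,580 | Valley Overpass: $6,249

Sum of clients served: 3,166.
Pro-rata amounts: Winslow Corridor 189/3,166 × $15,470 = 923.51; North Interchange 556/3,166 × $15,470 = 2,716.78; Redwood Pavilion 1,142/3,166 × $15,470 = 5,580.15; Valley Overpass 1,279/3,166 × $15,470 = 6,249.57.
After rounding ($1): Winslow Corridor $924; North Interchange $2,717; Redwood Pavilion $5,580; Valley Overpass $6,250. Sum = $15,471.
Difference $15,470 − $15,471 = −$1 applied to largest allocation (Valley Overpass): Valley Overpass becomes $6,249.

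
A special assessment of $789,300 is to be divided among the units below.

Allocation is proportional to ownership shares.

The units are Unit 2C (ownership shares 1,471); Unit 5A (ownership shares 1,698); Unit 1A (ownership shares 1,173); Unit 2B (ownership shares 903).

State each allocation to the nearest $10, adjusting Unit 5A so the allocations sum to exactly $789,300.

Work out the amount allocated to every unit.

Unit 2C: $221,370 · Unit 5A: $255,520 · Unit 1A: $176,520 · Unit 2B: $135,890

Combined ownership shares = 5,245.
Proportional shares: Unit 2C 1,471/5,245 × $789,300 = 221,365.17; Unit 5A 1,698/5,245 × $789,300 = 255,525.53; Unit 1A 1,173/5,245 × $789,300 = 176,520.29; Unit 2B 903/5,245 × $789,300 = 135,889.02.
Rounded to nearest $10: Unit 2C $221,370; Unit 5A $255,530; Unit 1A $176,520; Unit 2B $135,890. Sum = $789,310.
Difference $789,300 − $789,310 = −$10 applied to Unit 5A: Unit 5A becomes $255,520.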